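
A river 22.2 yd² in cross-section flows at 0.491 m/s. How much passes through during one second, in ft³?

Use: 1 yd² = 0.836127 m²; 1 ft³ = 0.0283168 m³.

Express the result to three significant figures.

322 ft³

22.2 yd² × 0.836127 = 18.562 m²
V = v × A × t = 0.491 m/s × 18.562 m² × 1 s = 9.11394 m³
9.11394 m³ ÷ (0.0283168 m³/ft³) = 321.856 ft³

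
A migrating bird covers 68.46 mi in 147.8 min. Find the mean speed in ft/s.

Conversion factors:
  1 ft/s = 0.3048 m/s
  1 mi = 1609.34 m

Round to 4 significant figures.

68.46 mi × 1609.34 → 110175 m
147.8 min × 60 → 8868 s
v = d / t = 110175 m / 8868 s = 12.4239 m/s
12.4239 m/s ÷ (0.3048 m/s/ft/s) = 40.7608 ft/s

40.76 ft/s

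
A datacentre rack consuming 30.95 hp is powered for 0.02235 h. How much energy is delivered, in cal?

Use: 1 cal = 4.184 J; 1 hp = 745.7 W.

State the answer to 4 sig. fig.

4.438×10⁵ cal

30.95 hp × 745.7 → 23079.4 W
0.02235 h × 3600 → 80.46 s
E = P × t = 23079.4 W × 80.46 s = 1.85697×10⁶ J
1.85697×10⁶ J ÷ (4.184 J/cal) = 443826 cal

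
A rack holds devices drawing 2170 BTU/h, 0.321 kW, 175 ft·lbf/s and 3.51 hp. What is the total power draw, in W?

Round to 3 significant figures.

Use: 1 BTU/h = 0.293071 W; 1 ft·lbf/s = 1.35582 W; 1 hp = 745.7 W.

2170 BTU/h × 0.293071 → 635.964 W
0.321 kW × 1000 → 321 W
175 ft·lbf/s × 1.35582 → 237.269 W
3.51 hp × 745.7 → 2617.41 W
Total: 635.964 + 321 + 237.269 + 2617.41 = 3811.64 W

3810 W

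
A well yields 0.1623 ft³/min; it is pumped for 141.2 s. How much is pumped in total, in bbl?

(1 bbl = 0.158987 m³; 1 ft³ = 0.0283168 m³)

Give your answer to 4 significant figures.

0.06803 bbl

0.1623 ft³/min → 7.65969×10⁻⁵ m³/s
V = Q × t = 7.65969×10⁻⁵ × 141.2 = 0.0108155 m³
In bbl: 0.0108155 / 0.158987 = 0.0680276 bbl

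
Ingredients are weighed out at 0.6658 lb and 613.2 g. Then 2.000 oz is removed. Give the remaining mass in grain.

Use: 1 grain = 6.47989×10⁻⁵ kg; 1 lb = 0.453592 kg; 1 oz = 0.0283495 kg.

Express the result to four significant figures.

1.325×10⁴ grain

0.6658 lb × 0.453592 = 0.302002 kg
613.2 g × 0.001 = 0.6132 kg
2.000 oz × 0.0283495 = 0.056699 kg
Sum: 0.302002 + 0.6132 − 0.056699 = 0.858503 kg
In grain: 0.858503 / 6.47989×10⁻⁵ = 13248.7 grain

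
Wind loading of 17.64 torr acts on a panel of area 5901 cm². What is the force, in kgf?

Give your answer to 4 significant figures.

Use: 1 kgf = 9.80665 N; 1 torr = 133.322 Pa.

141.5 kgf

17.64 torr × 133.322 = 2351.8 Pa
5901 cm² × 0.0001 = 0.5901 m²
F = P × A = 2351.8 Pa × 0.5901 m² = 1387.8 N
1387.8 N ÷ (9.80665 N/kgf) = 141.516 kgf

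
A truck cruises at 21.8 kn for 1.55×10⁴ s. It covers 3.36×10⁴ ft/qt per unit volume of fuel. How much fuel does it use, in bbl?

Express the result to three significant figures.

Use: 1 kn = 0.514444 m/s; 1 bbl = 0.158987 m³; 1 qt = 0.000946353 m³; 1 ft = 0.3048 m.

0.101 bbl

21.8 kn → 11.2149 m/s
d = v × t = 11.2149 × 15500 = 173831 m
3.36×10⁴ ft/qt → 1.08218×10⁷ m/m³
V = d / (distance per unit fuel) = 173831 / 1.08218×10⁷ = 0.016063 m³
In bbl: 0.016063 / 0.158987 = 0.101033 bbl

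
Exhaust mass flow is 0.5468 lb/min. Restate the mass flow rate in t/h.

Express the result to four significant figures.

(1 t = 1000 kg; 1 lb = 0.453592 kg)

0.5468 lb/min × 0.453592 kg/lb ÷ 60 s/min = 0.00413374 kg/s
0.00413374 kg/s ÷ 1000 kg/t × 3600 s/h = 0.0148815 t/h

0.01488 t/h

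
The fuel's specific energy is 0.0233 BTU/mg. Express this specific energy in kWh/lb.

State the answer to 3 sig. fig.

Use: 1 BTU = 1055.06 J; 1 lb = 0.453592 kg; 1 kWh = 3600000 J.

0.0233 BTU/mg × 1055.06 J/BTU ÷ 10⁻⁶ kg/mg = 2.45829×10⁷ J/kg
2.45829×10⁷ J/kg ÷ 3600000 J/kWh × 0.453592 kg/lb = 3.09739 kWh/lb

3.10 kWh/lb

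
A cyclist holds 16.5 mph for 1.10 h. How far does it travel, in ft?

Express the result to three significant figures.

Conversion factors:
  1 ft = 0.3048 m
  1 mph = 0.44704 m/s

16.5 mph × 0.44704 = 7.37616 m/s
1.10 h × 3600 = 3960 s
d = v × t = 7.37616 m/s × 3960 s = 29209.6 m
29209.6 m ÷ (0.3048 m/ft) = 95832 ft

9.58×10⁴ ft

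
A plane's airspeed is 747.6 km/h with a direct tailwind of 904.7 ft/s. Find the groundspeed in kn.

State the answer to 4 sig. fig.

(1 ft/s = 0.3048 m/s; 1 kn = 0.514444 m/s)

747.6 km/h × (1/3.6) = 207.667 m/s
904.7 ft/s × 0.3048 = 275.753 m/s
Total: 207.667 + 275.753 = 483.42 m/s
In kn: 483.42 / 0.514444 = 939.694 kn

939.7 kn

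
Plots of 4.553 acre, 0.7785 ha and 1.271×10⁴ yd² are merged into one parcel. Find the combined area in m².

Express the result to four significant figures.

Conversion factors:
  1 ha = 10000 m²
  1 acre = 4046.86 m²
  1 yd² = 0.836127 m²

4.553 acre × 4046.86 → 18425.4 m²
0.7785 ha × 10000 → 7785 m²
1.271×10⁴ yd² × 0.836127 → 10627.2 m²
Combined: 18425.4 + 7785 + 10627.2 = 36837.6 m²

3.684×10⁴ m²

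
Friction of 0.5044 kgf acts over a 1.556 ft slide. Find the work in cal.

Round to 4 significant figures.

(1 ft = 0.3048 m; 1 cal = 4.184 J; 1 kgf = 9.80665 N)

0.5607 cal

0.5044 kgf × 9.80665 → 4.94647 N
1.556 ft × 0.3048 → 0.474269 m
W = F × d = 4.94647 N × 0.474269 m = 2.34596 J
2.34596 J ÷ (4.184 J/cal) = 0.560698 cal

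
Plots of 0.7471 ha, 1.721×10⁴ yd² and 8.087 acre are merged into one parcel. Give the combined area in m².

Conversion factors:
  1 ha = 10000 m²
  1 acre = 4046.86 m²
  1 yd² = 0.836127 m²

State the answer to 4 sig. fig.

5.459×10⁴ m²

0.7471 ha × 10000 → 7471 m²
1.721×10⁴ yd² × 0.836127 → 14389.7 m²
8.087 acre × 4046.86 → 32727 m²
Sum: 7471 + 14389.7 + 32727 = 54587.7 m²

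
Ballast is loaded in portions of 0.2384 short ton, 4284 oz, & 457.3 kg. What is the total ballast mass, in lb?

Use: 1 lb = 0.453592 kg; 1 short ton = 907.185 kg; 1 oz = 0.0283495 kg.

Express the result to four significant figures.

0.2384 short ton × 907.185 → 216.273 kg
4284 oz × 0.0283495 → 121.449 kg
457.3 kg (already kg)
Combined: 216.273 + 121.449 + 457.3 = 795.022 kg
In lb: 795.022 / 0.453592 = 1752.72 lb

1753 lb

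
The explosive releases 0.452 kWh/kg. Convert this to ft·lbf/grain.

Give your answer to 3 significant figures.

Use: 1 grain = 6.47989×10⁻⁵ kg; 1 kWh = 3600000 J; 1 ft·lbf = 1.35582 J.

0.452 kWh/kg × 3600000 J/kWh = 1.6272×10⁶ J/kg
1.6272×10⁶ J/kg ÷ 1.35582 J/ft·lbf × 6.47989×10⁻⁵ kg/grain = 77.769 ft·lbf/grain

77.8 ft·lbf/grain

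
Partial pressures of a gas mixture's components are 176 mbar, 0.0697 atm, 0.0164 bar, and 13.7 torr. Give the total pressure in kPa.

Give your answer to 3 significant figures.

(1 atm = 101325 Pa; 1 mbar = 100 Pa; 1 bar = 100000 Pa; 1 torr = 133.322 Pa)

176 mbar × 100 → 17600 Pa
0.0697 atm × 101325 → 7062.35 Pa
0.0164 bar × 100000 → 1640 Pa
13.7 torr × 133.322 → 1826.51 Pa
Combined: 17600 + 7062.35 + 1640 + 1826.51 = 28128.9 Pa
In kPa: 28128.9 / 1000 = 28.1289 kPa

28.1 kPa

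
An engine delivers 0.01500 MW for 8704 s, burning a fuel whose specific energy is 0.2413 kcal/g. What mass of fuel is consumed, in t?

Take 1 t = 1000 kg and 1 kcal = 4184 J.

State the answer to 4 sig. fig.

0.01500 MW → 15000 W
E = P × t = 15000 × 8704 = 1.3056×10⁸ J
0.2413 kcal/g → 1.0096×10⁶ J/kg
m = E / e_s = 1.3056×10⁸ / 1.0096×10⁶ = 129.319 kg
In t: 129.319 / 1000 = 0.129319 t

0.1293 t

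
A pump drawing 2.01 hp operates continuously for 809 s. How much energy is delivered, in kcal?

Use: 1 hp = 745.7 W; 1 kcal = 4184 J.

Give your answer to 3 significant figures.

2.01 hp × 745.7 = 1498.86 W
E = P × t = 1498.86 W × 809 s = 1.21258×10⁶ J
1.21258×10⁶ J ÷ (4184 J/kcal) = 289.814 kcal

290 kcal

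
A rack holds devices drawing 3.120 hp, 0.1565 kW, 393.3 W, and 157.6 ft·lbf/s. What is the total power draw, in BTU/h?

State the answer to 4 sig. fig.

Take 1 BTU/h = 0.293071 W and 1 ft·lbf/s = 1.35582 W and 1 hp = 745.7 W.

1.054×10⁴ BTU/h

3.120 hp × 745.7 → 2326.58 W
0.1565 kW × 1000 → 156.5 W
393.3 W (already W)
157.6 ft·lbf/s × 1.35582 → 213.677 W
Combined: 2326.58 + 156.5 + 393.3 + 213.677 = 3090.06 W
In BTU/h: 3090.06 / 0.293071 = 10543.7 BTU/h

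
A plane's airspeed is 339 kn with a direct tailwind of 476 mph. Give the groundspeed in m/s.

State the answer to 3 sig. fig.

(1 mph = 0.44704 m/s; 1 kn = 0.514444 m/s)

339 kn × 0.514444 → 174.397 m/s
476 mph × 0.44704 → 212.791 m/s
Combined: 174.397 + 212.791 = 387.188 m/s

387 m/s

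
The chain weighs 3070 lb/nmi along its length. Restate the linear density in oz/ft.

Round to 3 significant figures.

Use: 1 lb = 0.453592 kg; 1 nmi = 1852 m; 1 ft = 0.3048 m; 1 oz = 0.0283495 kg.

8.08 oz/ft

3070 lb/nmi × 0.453592 kg/lb ÷ 1852 m/nmi = 0.751905 kg/m
0.751905 kg/m ÷ 0.0283495 kg/oz × 0.3048 m/ft = 8.08412 oz/ft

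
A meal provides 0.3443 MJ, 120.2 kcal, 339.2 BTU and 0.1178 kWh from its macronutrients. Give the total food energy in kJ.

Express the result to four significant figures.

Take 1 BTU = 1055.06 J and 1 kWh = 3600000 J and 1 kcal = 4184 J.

1629 kJ

0.3443 MJ × 1000000 = 344300 J
120.2 kcal × 4184 = 502917 J
339.2 BTU × 1055.06 = 357876 J
0.1178 kWh × 3600000 = 424080 J
Combined: 344300 + 502917 + 357876 + 424080 = 1.62917×10⁶ J
In kJ: 1.62917×10⁶ / 1000 = 1629.17 kJ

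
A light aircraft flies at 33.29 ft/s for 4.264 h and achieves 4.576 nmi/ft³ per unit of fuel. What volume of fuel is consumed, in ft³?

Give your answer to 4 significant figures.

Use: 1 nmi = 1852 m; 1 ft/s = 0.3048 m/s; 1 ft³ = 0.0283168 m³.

33.29 ft/s → 10.1468 m/s
4.264 h → 15350.4 s
d = v × t = 10.1468 × 15350.4 = 155757 m
4.576 nmi/ft³ → 299284 m/m³
V = d / (distance per unit fuel) = 155757 / 299284 = 0.520432 m³
In ft³: 0.520432 / 0.0283168 = 18.3789 ft³

18.38 ft³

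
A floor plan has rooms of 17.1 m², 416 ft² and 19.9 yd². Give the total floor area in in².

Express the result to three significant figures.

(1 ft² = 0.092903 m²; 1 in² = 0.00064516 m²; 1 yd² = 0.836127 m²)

17.1 m² (already m²)
416 ft² × 0.092903 = 38.6476 m²
19.9 yd² × 0.836127 = 16.6389 m²
Combined: 17.1 + 38.6476 + 16.6389 = 72.3865 m²
In in²: 72.3865 / 0.00064516 = 112199 in²

1.12×10⁵ in²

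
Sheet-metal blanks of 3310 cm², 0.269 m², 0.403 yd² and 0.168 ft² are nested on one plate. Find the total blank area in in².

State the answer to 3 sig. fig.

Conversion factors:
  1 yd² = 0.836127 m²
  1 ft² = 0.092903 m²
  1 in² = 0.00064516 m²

1480 in²

3310 cm² × 0.0001 = 0.331 m²
0.269 m² (already m²)
0.403 yd² × 0.836127 = 0.336959 m²
0.168 ft² × 0.092903 = 0.0156077 m²
Total: 0.331 + 0.269 + 0.336959 + 0.0156077 = 0.952567 m²
In in²: 0.952567 / 0.00064516 = 1476.48 in²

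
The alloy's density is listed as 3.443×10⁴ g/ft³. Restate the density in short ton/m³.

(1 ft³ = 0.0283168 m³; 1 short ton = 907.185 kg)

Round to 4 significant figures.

3.443×10⁴ g/ft³ × 0.001 kg/g ÷ 0.0283168 m³/ft³ = 1215.89 kg/m³
1215.89 kg/m³ ÷ 907.185 kg/short ton = 1.34029 short ton/m³

1.340 short ton/m³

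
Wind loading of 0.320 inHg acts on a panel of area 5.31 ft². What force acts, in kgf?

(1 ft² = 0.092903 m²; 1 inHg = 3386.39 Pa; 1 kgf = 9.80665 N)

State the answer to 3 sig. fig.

0.320 inHg × 3386.39 = 1083.64 Pa
5.31 ft² × 0.092903 = 0.493315 m²
F = P × A = 1083.64 Pa × 0.493315 m² = 534.576 N
534.576 N ÷ (9.80665 N/kgf) = 54.5116 kgf

54.5 kgf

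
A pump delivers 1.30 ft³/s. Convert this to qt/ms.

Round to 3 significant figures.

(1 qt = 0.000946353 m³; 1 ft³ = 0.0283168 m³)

0.0389 qt/ms

1.30 ft³/s × 0.0283168 m³/ft³ = 0.0368118 m³/s
0.0368118 m³/s ÷ 0.000946353 m³/qt × 0.001 s/ms = 0.0388986 qt/ms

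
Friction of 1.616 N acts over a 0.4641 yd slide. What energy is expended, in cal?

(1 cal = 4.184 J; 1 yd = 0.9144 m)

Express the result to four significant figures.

0.4641 yd × 0.9144 = 0.424373 m
W = F × d = 1.616 N × 0.424373 m = 0.685787 J
0.685787 J ÷ (4.184 J/cal) = 0.163907 cal

0.1639 cal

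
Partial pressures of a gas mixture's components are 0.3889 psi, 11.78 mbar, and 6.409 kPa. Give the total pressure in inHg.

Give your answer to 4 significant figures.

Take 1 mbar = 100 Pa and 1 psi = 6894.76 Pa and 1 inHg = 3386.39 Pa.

3.032 inHg

0.3889 psi × 6894.76 → 2681.37 Pa
11.78 mbar × 100 → 1178 Pa
6.409 kPa × 1000 → 6409 Pa
Combined: 2681.37 + 1178 + 6409 = 10268.4 Pa
In inHg: 10268.4 / 3386.39 = 3.03226 inHg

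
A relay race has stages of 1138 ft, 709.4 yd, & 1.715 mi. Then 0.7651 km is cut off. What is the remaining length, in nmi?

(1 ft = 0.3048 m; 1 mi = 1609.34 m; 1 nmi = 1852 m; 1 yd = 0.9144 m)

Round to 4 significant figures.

1138 ft × 0.3048 → 346.862 m
709.4 yd × 0.9144 → 648.675 m
1.715 mi × 1609.34 → 2760.02 m
0.7651 km × 1000 → 765.1 m
Sum: 346.862 + 648.675 + 2760.02 − 765.1 = 2990.46 m
In nmi: 2990.46 / 1852 = 1.61472 nmi

1.615 nmi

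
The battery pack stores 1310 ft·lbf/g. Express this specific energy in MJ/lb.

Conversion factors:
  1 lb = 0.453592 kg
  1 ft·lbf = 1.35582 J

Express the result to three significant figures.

0.806 MJ/lb

1310 ft·lbf/g × 1.35582 J/ft·lbf ÷ 0.001 kg/g = 1.77612×10⁶ J/kg
1.77612×10⁶ J/kg ÷ 1000000 J/MJ × 0.453592 kg/lb = 0.805634 MJ/lb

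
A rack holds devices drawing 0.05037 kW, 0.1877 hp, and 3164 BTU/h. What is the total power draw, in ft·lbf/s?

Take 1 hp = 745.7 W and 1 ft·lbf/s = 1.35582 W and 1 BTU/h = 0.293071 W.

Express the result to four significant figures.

0.05037 kW × 1000 → 50.37 W
0.1877 hp × 745.7 → 139.968 W
3164 BTU/h × 0.293071 → 927.277 W
Sum: 50.37 + 139.968 + 927.277 = 1117.62 W
In ft·lbf/s: 1117.62 / 1.35582 = 824.313 ft·lbf/s

824.3 ft·lbf/s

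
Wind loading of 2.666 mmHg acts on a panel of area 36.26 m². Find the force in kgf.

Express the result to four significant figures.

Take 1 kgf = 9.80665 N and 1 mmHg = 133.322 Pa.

1314 kgf

2.666 mmHg × 133.322 = 355.436 Pa
F = P × A = 355.436 Pa × 36.26 m² = 12888.1 N
12888.1 N ÷ (9.80665 N/kgf) = 1314.22 kgf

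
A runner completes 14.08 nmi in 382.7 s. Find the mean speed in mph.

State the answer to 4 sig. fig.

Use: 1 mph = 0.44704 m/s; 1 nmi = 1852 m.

14.08 nmi × 1852 = 26076.2 m
v = d / t = 26076.2 m / 382.7 s = 68.1374 m/s
68.1374 m/s ÷ (0.44704 m/s/mph) = 152.419 mph

152.4 mph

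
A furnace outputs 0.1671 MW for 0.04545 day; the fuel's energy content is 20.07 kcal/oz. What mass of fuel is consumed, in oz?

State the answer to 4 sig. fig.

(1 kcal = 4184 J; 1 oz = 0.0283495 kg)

7814 oz

0.1671 MW → 167100 W
0.04545 day → 3926.88 s
E = P × t = 167100 × 3926.88 = 6.56182×10⁸ J
20.07 kcal/oz → 2.96206×10⁶ J/kg
m = E / e_s = 6.56182×10⁸ / 2.96206×10⁶ = 221.529 kg
In oz: 221.529 / 0.0283495 = 7814.21 oz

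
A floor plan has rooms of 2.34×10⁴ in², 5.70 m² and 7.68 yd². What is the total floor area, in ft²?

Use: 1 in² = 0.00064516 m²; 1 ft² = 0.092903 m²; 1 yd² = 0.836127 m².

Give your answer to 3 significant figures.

2.34×10⁴ in² × 0.00064516 = 15.0967 m²
5.70 m² (already m²)
7.68 yd² × 0.836127 = 6.42146 m²
Sum: 15.0967 + 5.7 + 6.42146 = 27.2182 m²
In ft²: 27.2182 / 0.092903 = 292.974 ft²

293 ft²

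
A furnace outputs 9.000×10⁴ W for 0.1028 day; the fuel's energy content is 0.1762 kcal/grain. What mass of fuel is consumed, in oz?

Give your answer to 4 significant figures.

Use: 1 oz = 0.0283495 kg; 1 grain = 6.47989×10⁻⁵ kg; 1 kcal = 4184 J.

2478 oz

0.1028 day → 8881.92 s
E = P × t = 90000 × 8881.92 = 7.99373×10⁸ J
0.1762 kcal/grain → 1.13771×10⁷ J/kg
m = E / e_s = 7.99373×10⁸ / 1.13771×10⁷ = 70.2616 kg
In oz: 70.2616 / 0.0283495 = 2478.41 oz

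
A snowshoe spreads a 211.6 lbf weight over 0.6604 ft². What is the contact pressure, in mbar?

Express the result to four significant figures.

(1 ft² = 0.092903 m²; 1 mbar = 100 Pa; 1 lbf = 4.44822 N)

153.4 mbar

211.6 lbf × 4.44822 → 941.243 N
0.6604 ft² × 0.092903 → 0.0613531 m²
P = F / A = 941.243 N / 0.0613531 m² = 15341.4 Pa
15341.4 Pa ÷ (100 Pa/mbar) = 153.414 mbar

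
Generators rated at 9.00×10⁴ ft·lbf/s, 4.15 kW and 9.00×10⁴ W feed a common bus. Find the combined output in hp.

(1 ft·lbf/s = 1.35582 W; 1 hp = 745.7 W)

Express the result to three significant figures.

9.00×10⁴ ft·lbf/s × 1.35582 = 122024 W
4.15 kW × 1000 = 4150 W
9.00×10⁴ W (already W)
Sum: 122024 + 4150 + 90000 = 216174 W
In hp: 216174 / 745.7 = 289.894 hp

290 hp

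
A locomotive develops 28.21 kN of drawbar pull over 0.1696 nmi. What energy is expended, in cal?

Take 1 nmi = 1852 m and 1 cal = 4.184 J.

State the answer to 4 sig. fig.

28.21 kN × 1000 = 28210 N
0.1696 nmi × 1852 = 314.099 m
W = F × d = 28210 N × 314.099 m = 8.86073×10⁶ J
8.86073×10⁶ J ÷ (4.184 J/cal) = 2.11777×10⁶ cal

2.118×10⁶ cal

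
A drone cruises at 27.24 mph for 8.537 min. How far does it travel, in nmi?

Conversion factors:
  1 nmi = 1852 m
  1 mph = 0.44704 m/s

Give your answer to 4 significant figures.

27.24 mph × 0.44704 → 12.1774 m/s
8.537 min × 60 → 512.22 s
d = v × t = 12.1774 m/s × 512.22 s = 6237.51 m
6237.51 m ÷ (1852 m/nmi) = 3.36799 nmi

3.368 nmi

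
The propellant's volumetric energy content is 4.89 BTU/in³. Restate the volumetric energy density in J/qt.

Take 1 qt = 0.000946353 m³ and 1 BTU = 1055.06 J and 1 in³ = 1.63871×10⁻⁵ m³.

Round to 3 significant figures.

4.89 BTU/in³ × 1055.06 J/BTU ÷ 1.63871×10⁻⁵ m³/in³ = 3.14836×10⁸ J/m³
3.14836×10⁸ J/m³ × 0.000946353 m³/qt = 297946 J/qt

2.98×10⁵ J/qt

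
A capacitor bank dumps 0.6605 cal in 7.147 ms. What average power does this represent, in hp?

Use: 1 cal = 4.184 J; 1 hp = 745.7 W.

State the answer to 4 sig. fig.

0.5185 hp

0.6605 cal × 4.184 → 2.76353 J
7.147 ms × 0.001 → 0.007147 s
P = E / t = 2.76353 J / 0.007147 s = 386.67 W
386.67 W ÷ (745.7 W/hp) = 0.518533 hp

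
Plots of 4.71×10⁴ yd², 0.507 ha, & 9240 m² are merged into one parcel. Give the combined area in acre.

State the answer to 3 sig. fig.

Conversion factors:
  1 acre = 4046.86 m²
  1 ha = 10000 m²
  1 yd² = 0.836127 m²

13.3 acre

4.71×10⁴ yd² × 0.836127 = 39381.6 m²
0.507 ha × 10000 = 5070 m²
9240 m² (already m²)
Total: 39381.6 + 5070 + 9240 = 53691.6 m²
In acre: 53691.6 / 4046.86 = 13.2675 acre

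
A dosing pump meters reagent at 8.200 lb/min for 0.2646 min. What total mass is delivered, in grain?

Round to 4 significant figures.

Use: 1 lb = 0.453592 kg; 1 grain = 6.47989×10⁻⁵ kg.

1.519×10⁴ grain

8.200 lb/min → 0.0619909 kg/s
0.2646 min → 15.876 s
m = ṁ × t = 0.0619909 × 15.876 = 0.984168 kg
In grain: 0.984168 / 6.47989×10⁻⁵ = 15188 grain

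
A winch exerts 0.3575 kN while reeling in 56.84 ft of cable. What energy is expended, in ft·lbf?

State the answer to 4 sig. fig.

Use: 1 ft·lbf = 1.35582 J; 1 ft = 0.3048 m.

0.3575 kN × 1000 → 357.5 N
56.84 ft × 0.3048 → 17.3248 m
W = F × d = 357.5 N × 17.3248 m = 6193.62 J
6193.62 J ÷ (1.35582 J/ft·lbf) = 4568.17 ft·lbf

4568 ft·lbf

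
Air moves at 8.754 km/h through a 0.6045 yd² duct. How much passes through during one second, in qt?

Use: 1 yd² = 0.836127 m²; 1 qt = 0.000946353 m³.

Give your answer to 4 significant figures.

8.754 km/h × (1/3.6) = 2.43167 m/s
0.6045 yd² × 0.836127 = 0.505439 m²
V = v × A × t = 2.43167 m/s × 0.505439 m² × 1 s = 1.22906 m³
1.22906 m³ ÷ (0.000946353 m³/qt) = 1298.73 qt

1299 qt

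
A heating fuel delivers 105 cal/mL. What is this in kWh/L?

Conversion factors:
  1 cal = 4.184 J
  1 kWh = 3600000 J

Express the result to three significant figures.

0.122 kWh/L

105 cal/mL × 4.184 J/cal ÷ 10⁻⁶ m³/mL = 4.3932×10⁸ J/m³
4.3932×10⁸ J/m³ ÷ 3600000 J/kWh × 0.001 m³/L = 0.122033 kWh/L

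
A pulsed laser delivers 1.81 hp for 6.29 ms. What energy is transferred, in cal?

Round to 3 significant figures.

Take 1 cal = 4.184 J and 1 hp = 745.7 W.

1.81 hp × 745.7 → 1349.72 W
6.29 ms × 0.001 → 0.00629 s
E = P × t = 1349.72 W × 0.00629 s = 8.48974 J
8.48974 J ÷ (4.184 J/cal) = 2.0291 cal

2.03 cal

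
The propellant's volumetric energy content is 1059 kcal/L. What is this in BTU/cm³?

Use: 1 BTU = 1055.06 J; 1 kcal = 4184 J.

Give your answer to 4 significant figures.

1059 kcal/L × 4184 J/kcal ÷ 0.001 m³/L = 4.43086×10⁹ J/m³
4.43086×10⁹ J/m³ ÷ 1055.06 J/BTU × 10⁻⁶ m³/cm³ = 4.19963 BTU/cm³

4.200 BTU/cm³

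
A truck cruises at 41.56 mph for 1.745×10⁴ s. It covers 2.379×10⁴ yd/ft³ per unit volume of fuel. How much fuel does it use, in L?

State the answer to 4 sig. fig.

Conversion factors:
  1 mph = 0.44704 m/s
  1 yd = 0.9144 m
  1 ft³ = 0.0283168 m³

422.0 L

41.56 mph → 18.579 m/s
d = v × t = 18.579 × 17450 = 324204 m
2.379×10⁴ yd/ft³ → 768222 m/m³
V = d / (distance per unit fuel) = 324204 / 768222 = 0.422019 m³
In L: 0.422019 / 0.001 = 422.019 L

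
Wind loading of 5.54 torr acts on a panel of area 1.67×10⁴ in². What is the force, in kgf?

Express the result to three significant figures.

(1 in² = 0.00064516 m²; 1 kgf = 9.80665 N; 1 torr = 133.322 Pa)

5.54 torr × 133.322 → 738.604 Pa
1.67×10⁴ in² × 0.00064516 → 10.7742 m²
F = P × A = 738.604 Pa × 10.7742 m² = 7957.87 N
7957.87 N ÷ (9.80665 N/kgf) = 811.477 kgf

811 kgf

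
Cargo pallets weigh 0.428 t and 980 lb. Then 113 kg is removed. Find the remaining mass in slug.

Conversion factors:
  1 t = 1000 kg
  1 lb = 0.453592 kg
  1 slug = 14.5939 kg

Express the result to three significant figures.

0.428 t × 1000 = 428 kg
980 lb × 0.453592 = 444.52 kg
113 kg (already kg)
Sum: 428 + 444.52 − 113 = 759.52 kg
In slug: 759.52 / 14.5939 = 52.0437 slug

52.0 slug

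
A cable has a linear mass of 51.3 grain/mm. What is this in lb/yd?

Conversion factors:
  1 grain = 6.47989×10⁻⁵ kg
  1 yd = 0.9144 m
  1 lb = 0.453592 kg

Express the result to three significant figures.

6.70 lb/yd

51.3 grain/mm × 6.47989×10⁻⁵ kg/grain ÷ 0.001 m/mm = 3.32418 kg/m
3.32418 kg/m ÷ 0.453592 kg/lb × 0.9144 m/yd = 6.70124 lb/yd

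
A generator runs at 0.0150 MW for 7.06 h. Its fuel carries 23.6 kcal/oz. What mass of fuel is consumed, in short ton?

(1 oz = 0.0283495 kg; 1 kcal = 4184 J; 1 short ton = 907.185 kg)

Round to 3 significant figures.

0.121 short ton

0.0150 MW → 15000 W
7.06 h → 25416 s
E = P × t = 15000 × 25416 = 3.8124×10⁸ J
23.6 kcal/oz → 3.48304×10⁶ J/kg
m = E / e_s = 3.8124×10⁸ / 3.48304×10⁶ = 109.456 kg
In short ton: 109.456 / 907.185 = 0.120655 short ton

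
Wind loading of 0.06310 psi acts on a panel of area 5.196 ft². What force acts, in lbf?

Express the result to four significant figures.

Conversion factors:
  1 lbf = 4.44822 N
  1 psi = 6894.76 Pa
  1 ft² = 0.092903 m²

0.06310 psi × 6894.76 → 435.059 Pa
5.196 ft² × 0.092903 → 0.482724 m²
F = P × A = 435.059 Pa × 0.482724 m² = 210.013 N
210.013 N ÷ (4.44822 N/lbf) = 47.2128 lbf

47.21 lbf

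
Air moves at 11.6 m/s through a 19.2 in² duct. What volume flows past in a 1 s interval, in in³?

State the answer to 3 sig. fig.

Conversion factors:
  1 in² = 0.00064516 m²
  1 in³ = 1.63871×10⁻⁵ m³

19.2 in² × 0.00064516 = 0.0123871 m²
V = v × A × t = 11.6 m/s × 0.0123871 m² × 1 s = 0.14369 m³
0.14369 m³ ÷ (1.63871×10⁻⁵ m³/in³) = 8768.48 in³

8770 in³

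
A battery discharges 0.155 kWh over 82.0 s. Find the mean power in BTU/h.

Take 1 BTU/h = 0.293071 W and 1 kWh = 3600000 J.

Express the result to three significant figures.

2.32×10⁴ BTU/h

0.155 kWh × 3600000 = 558000 J
P = E / t = 558000 J / 82 s = 6804.88 W
6804.88 W ÷ (0.293071 W/BTU/h) = 23219.2 BTU/h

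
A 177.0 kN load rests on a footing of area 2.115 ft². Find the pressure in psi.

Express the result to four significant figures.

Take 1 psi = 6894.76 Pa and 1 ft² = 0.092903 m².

130.7 psi

177.0 kN × 1000 = 177000 N
2.115 ft² × 0.092903 = 0.19649 m²
P = F / A = 177000 N / 0.19649 m² = 900809 Pa
900809 Pa ÷ (6894.76 Pa/psi) = 130.651 psi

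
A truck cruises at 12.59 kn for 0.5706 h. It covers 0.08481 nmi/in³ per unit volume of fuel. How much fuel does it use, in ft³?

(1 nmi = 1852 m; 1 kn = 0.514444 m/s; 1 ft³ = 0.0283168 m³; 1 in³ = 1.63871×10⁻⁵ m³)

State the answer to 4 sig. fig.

0.04902 ft³

12.59 kn → 6.47685 m/s
0.5706 h → 2054.16 s
d = v × t = 6.47685 × 2054.16 = 13304.5 m
0.08481 nmi/in³ → 9.58486×10⁶ m/m³
V = d / (distance per unit fuel) = 13304.5 / 9.58486×10⁶ = 0.00138807 m³
In ft³: 0.00138807 / 0.0283168 = 0.0490193 ft³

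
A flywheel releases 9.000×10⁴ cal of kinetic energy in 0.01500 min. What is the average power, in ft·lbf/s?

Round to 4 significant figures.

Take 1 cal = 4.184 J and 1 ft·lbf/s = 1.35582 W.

3.086×10⁵ ft·lbf/s

9.000×10⁴ cal × 4.184 = 376560 J
0.01500 min × 60 = 0.9 s
P = E / t = 376560 J / 0.9 s = 418400 W
418400 W ÷ (1.35582 W/ft·lbf/s) = 308596 ft·lbf/s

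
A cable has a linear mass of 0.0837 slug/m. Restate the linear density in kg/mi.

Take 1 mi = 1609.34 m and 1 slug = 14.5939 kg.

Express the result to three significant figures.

1970 kg/mi

0.0837 slug/m × 14.5939 kg/slug = 1.22151 kg/m
1.22151 kg/m × 1609.34 m/mi = 1965.82 kg/mi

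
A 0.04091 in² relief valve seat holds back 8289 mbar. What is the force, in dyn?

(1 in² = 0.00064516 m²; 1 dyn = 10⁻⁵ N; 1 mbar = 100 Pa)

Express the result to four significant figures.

2.188×10⁶ dyn

8289 mbar × 100 = 828900 Pa
0.04091 in² × 0.00064516 = 2.63935×10⁻⁵ m²
F = P × A = 828900 Pa × 2.63935×10⁻⁵ m² = 21.8776 N
21.8776 N ÷ (10⁻⁵ N/dyn) = 2.18776×10⁶ dyn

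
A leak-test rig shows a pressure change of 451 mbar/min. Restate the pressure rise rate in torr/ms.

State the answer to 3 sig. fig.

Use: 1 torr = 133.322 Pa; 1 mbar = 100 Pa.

451 mbar/min × 100 Pa/mbar ÷ 60 s/min = 751.667 Pa/s
751.667 Pa/s ÷ 133.322 Pa/torr × 0.001 s/ms = 0.00563798 torr/ms

0.00564 torr/ms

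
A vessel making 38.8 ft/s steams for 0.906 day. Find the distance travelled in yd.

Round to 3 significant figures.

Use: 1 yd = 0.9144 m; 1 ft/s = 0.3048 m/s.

38.8 ft/s × 0.3048 = 11.8262 m/s
0.906 day × 86400 = 78278.4 s
d = v × t = 11.8262 m/s × 78278.4 s = 925736 m
925736 m ÷ (0.9144 m/yd) = 1.0124×10⁶ yd

1.01×10⁶ yd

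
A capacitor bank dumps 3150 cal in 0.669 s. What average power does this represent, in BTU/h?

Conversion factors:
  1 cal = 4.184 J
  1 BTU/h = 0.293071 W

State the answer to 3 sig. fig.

3150 cal × 4.184 → 13179.6 J
P = E / t = 13179.6 J / 0.669 s = 19700.4 W
19700.4 W ÷ (0.293071 W/BTU/h) = 67220.6 BTU/h

6.72×10⁴ BTU/h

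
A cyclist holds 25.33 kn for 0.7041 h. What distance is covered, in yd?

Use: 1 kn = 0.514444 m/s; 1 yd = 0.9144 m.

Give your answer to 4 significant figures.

3.612×10⁴ yd

25.33 kn × 0.514444 = 13.0309 m/s
0.7041 h × 3600 = 2534.76 s
d = v × t = 13.0309 m/s × 2534.76 s = 33030.2 m
33030.2 m ÷ (0.9144 m/yd) = 36122.3 yd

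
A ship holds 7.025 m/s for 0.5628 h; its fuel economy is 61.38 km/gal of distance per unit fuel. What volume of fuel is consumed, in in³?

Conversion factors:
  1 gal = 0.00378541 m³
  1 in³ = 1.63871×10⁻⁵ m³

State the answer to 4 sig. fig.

0.5628 h → 2026.08 s
d = v × t = 7.025 × 2026.08 = 14233.2 m
61.38 km/gal → 1.62149×10⁷ m/m³
V = d / (distance per unit fuel) = 14233.2 / 1.62149×10⁷ = 8.77785×10⁻⁴ m³
In in³: 8.77785×10⁻⁴ / 1.63871×10⁻⁵ = 53.5656 in³

53.57 in³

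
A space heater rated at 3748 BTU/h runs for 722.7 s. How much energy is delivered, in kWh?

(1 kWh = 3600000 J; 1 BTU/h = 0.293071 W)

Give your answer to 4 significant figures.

3748 BTU/h × 0.293071 = 1098.43 W
E = P × t = 1098.43 W × 722.7 s = 793835 J
793835 J ÷ (3600000 J/kWh) = 0.22051 kWh

0.2205 kWh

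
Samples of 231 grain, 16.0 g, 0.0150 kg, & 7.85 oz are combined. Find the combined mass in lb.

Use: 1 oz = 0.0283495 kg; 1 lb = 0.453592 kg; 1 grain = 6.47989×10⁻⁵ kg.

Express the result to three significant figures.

0.592 lb

231 grain × 6.47989×10⁻⁵ → 0.0149685 kg
16.0 g × 0.001 → 0.016 kg
0.0150 kg (already kg)
7.85 oz × 0.0283495 → 0.222544 kg
Sum: 0.0149685 + 0.016 + 0.015 + 0.222544 = 0.268512 kg
In lb: 0.268512 / 0.453592 = 0.591968 lb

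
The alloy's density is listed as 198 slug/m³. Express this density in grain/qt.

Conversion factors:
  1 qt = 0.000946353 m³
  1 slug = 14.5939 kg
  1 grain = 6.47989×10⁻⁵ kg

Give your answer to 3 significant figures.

4.22×10⁴ grain/qt

198 slug/m³ × 14.5939 kg/slug = 2889.59 kg/m³
2889.59 kg/m³ ÷ 6.47989×10⁻⁵ kg/grain × 0.000946353 m³/qt = 42200.9 grain/qt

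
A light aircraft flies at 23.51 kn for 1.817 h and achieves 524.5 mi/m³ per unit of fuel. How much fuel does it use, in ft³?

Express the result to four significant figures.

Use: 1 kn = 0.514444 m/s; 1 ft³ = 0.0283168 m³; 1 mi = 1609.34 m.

3.310 ft³

23.51 kn → 12.0946 m/s
1.817 h → 6541.2 s
d = v × t = 12.0946 × 6541.2 = 79113.2 m
524.5 mi/m³ → 844099 m/m³
V = d / (distance per unit fuel) = 79113.2 / 844099 = 0.093725 m³
In ft³: 0.093725 / 0.0283168 = 3.30987 ft³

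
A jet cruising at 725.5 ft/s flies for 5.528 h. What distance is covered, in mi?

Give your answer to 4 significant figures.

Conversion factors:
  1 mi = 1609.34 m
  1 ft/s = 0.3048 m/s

2734 mi

725.5 ft/s × 0.3048 = 221.132 m/s
5.528 h × 3600 = 19900.8 s
d = v × t = 221.132 m/s × 19900.8 s = 4.4007×10⁶ m
4.4007×10⁶ m ÷ (1609.34 m/mi) = 2734.48 mi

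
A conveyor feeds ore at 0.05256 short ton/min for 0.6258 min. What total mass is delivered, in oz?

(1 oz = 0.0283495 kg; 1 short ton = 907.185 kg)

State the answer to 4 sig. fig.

1053 oz

0.05256 short ton/min → 0.794694 kg/s
0.6258 min → 37.548 s
m = ṁ × t = 0.794694 × 37.548 = 29.8392 kg
In oz: 29.8392 / 0.0283495 = 1052.55 oz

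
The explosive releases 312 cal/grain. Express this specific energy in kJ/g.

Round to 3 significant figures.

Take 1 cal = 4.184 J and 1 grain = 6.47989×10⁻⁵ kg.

312 cal/grain × 4.184 J/cal ÷ 6.47989×10⁻⁵ kg/grain = 2.01455×10⁷ J/kg
2.01455×10⁷ J/kg ÷ 1000 J/kJ × 0.001 kg/g = 20.1455 kJ/g

20.1 kJ/g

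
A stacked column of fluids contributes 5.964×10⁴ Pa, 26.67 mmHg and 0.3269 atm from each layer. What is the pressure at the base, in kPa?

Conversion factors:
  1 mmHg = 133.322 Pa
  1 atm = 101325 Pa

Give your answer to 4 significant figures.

96.32 kPa

5.964×10⁴ Pa (already Pa)
26.67 mmHg × 133.322 → 3555.7 Pa
0.3269 atm × 101325 → 33123.1 Pa
Total: 59640 + 3555.7 + 33123.1 = 96318.8 Pa
In kPa: 96318.8 / 1000 = 96.3188 kPa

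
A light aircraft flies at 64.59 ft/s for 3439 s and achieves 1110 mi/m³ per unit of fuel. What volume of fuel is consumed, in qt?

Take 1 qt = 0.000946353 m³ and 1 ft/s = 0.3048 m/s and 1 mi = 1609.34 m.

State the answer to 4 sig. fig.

64.59 ft/s → 19.687 m/s
d = v × t = 19.687 × 3439 = 67703.6 m
1110 mi/m³ → 1.78637×10⁶ m/m³
V = d / (distance per unit fuel) = 67703.6 / 1.78637×10⁶ = 0.0379001 m³
In qt: 0.0379001 / 0.000946353 = 40.0486 qt

40.05 qt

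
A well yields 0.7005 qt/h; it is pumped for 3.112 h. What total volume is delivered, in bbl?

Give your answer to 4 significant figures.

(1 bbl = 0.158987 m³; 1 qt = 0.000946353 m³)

0.7005 qt/h → 1.84145×10⁻⁷ m³/s
3.112 h → 11203.2 s
V = Q × t = 1.84145×10⁻⁷ × 11203.2 = 0.00206301 m³
In bbl: 0.00206301 / 0.158987 = 0.012976 bbl

0.01298 bbl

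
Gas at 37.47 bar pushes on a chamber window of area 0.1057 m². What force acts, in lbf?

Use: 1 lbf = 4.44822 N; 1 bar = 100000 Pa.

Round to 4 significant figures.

8.904×10⁴ lbf

37.47 bar × 100000 = 3.747×10⁶ Pa
F = P × A = 3.747×10⁶ Pa × 0.1057 m² = 396058 N
396058 N ÷ (4.44822 N/lbf) = 89037.4 lbf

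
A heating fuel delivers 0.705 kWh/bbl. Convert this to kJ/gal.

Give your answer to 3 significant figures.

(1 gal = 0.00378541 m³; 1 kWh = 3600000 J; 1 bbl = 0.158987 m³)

60.4 kJ/gal

0.705 kWh/bbl × 3600000 J/kWh ÷ 0.158987 m³/bbl = 1.59636×10⁷ J/m³
1.59636×10⁷ J/m³ ÷ 1000 J/kJ × 0.00378541 m³/gal = 60.4288 kJ/gal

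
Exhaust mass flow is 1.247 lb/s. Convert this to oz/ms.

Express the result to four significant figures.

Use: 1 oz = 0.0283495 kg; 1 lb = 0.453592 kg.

0.01995 oz/ms

1.247 lb/s × 0.453592 kg/lb = 0.565629 kg/s
0.565629 kg/s ÷ 0.0283495 kg/oz × 0.001 s/ms = 0.019952 oz/ms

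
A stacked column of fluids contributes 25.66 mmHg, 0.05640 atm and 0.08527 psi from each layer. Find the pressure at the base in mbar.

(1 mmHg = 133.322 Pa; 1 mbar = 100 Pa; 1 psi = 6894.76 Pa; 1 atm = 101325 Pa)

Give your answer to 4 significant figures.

25.66 mmHg × 133.322 = 3421.04 Pa
0.05640 atm × 101325 = 5714.73 Pa
0.08527 psi × 6894.76 = 587.916 Pa
Sum: 3421.04 + 5714.73 + 587.916 = 9723.69 Pa
In mbar: 9723.69 / 100 = 97.2369 mbar

97.24 mbar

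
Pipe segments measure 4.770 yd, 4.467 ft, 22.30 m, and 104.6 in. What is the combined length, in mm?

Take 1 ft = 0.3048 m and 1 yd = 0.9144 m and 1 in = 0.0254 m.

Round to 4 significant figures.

3.068×10⁴ mm

4.770 yd × 0.9144 = 4.36169 m
4.467 ft × 0.3048 = 1.36154 m
22.30 m (already m)
104.6 in × 0.0254 = 2.65684 m
Sum: 4.36169 + 1.36154 + 22.3 + 2.65684 = 30.6801 m
In mm: 30.6801 / 0.001 = 30680.1 mm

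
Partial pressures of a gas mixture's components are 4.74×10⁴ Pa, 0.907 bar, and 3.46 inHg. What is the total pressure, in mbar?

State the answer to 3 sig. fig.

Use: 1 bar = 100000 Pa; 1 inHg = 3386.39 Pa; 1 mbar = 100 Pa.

4.74×10⁴ Pa (already Pa)
0.907 bar × 100000 = 90700 Pa
3.46 inHg × 3386.39 = 11716.9 Pa
Combined: 47400 + 90700 + 11716.9 = 149817 Pa
In mbar: 149817 / 100 = 1498.17 mbar

1500 mbar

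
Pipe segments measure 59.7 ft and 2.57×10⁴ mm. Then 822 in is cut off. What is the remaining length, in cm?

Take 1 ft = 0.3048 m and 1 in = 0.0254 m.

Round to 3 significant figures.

2300 cm

59.7 ft × 0.3048 → 18.1966 m
2.57×10⁴ mm × 0.001 → 25.7 m
822 in × 0.0254 → 20.8788 m
Net: 18.1966 + 25.7 − 20.8788 = 23.0178 m
In cm: 23.0178 / 0.01 = 2301.78 cm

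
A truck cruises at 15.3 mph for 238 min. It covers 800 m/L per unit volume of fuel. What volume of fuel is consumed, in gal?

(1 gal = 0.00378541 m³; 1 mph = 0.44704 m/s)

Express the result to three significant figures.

15.3 mph → 6.83971 m/s
238 min → 14280 s
d = v × t = 6.83971 × 14280 = 97671.1 m
800 m/L → 800000 m/m³
V = d / (distance per unit fuel) = 97671.1 / 800000 = 0.122089 m³
In gal: 0.122089 / 0.00378541 = 32.2525 gal

32.3 gal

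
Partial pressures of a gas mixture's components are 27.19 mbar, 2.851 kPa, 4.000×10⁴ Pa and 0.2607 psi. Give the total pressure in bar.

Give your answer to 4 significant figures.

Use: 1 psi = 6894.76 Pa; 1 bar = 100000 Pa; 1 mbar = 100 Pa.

27.19 mbar × 100 = 2719 Pa
2.851 kPa × 1000 = 2851 Pa
4.000×10⁴ Pa (already Pa)
0.2607 psi × 6894.76 = 1797.46 Pa
Combined: 2719 + 2851 + 40000 + 1797.46 = 47367.5 Pa
In bar: 47367.5 / 100000 = 0.473675 bar

0.4737 bar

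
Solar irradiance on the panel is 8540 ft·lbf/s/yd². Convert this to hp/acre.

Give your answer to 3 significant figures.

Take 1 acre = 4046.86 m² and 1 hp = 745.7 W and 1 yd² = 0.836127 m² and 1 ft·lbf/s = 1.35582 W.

8540 ft·lbf/s/yd² × 1.35582 W/ft·lbf/s ÷ 0.836127 m²/yd² = 13848 W/m²
13848 W/m² ÷ 745.7 W/hp × 4046.86 m²/acre = 75152.1 hp/acre

7.52×10⁴ hp/acre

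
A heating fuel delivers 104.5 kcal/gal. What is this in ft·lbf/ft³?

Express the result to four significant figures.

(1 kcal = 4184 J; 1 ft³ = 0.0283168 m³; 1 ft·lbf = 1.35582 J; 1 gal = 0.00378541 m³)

2.412×10⁶ ft·lbf/ft³

104.5 kcal/gal × 4184 J/kcal ÷ 0.00378541 m³/gal = 1.15503×10⁸ J/m³
1.15503×10⁸ J/m³ ÷ 1.35582 J/ft·lbf × 0.0283168 m³/ft³ = 2.41232×10⁶ ft·lbf/ft³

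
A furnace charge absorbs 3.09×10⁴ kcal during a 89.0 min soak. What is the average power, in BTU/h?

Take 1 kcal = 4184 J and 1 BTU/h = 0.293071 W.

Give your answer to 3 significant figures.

8.26×10⁴ BTU/h

3.09×10⁴ kcal × 4184 → 1.29286×10⁸ J
89.0 min × 60 → 5340 s
P = E / t = 1.29286×10⁸ J / 5340 s = 24210.9 W
24210.9 W ÷ (0.293071 W/BTU/h) = 82611 BTU/h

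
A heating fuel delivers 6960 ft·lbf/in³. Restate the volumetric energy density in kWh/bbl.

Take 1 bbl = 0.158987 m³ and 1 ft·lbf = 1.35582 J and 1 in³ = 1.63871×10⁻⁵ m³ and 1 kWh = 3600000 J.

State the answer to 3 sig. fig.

25.4 kWh/bbl

6960 ft·lbf/in³ × 1.35582 J/ft·lbf ÷ 1.63871×10⁻⁵ m³/in³ = 5.7585×10⁸ J/m³
5.7585×10⁸ J/m³ ÷ 3600000 J/kWh × 0.158987 m³/bbl = 25.4313 kWh/bbl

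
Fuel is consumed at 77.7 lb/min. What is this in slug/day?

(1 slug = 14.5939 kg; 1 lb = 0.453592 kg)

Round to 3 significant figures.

3480 slug/day

77.7 lb/min × 0.453592 kg/lb ÷ 60 s/min = 0.587402 kg/s
0.587402 kg/s ÷ 14.5939 kg/slug × 86400 s/day = 3477.59 slug/day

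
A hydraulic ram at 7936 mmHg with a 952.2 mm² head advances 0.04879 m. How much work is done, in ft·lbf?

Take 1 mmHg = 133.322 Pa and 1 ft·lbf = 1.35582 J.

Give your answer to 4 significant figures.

7936 mmHg → 1.05804×10⁶ Pa
952.2 mm² → 9.522×10⁻⁴ m²
F = P × A = 1.05804×10⁶ × 9.522×10⁻⁴ = 1007.47 N
W = F × d = 1007.47 × 0.04879 = 49.1545 J
In ft·lbf: 49.1545 / 1.35582 = 36.2544 ft·lbf

36.25 ft·lbf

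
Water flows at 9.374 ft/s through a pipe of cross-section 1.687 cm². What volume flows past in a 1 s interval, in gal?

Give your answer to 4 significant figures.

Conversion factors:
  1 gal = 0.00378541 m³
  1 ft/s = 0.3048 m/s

9.374 ft/s × 0.3048 = 2.8572 m/s
1.687 cm² × 0.0001 = 1.687×10⁻⁴ m²
V = v × A × t = 2.8572 m/s × 1.687×10⁻⁴ m² × 1 s = 4.8201×10⁻⁴ m³
4.8201×10⁻⁴ m³ ÷ (0.00378541 m³/gal) = 0.127334 gal

0.1273 gal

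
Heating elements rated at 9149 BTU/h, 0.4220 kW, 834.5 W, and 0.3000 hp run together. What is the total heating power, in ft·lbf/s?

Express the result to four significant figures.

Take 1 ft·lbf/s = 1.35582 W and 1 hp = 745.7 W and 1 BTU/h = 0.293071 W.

9149 BTU/h × 0.293071 → 2681.31 W
0.4220 kW × 1000 → 422 W
834.5 W (already W)
0.3000 hp × 745.7 → 223.71 W
Combined: 2681.31 + 422 + 834.5 + 223.71 = 4161.52 W
In ft·lbf/s: 4161.52 / 1.35582 = 3069.37 ft·lbf/s

3069 ft·lbf/s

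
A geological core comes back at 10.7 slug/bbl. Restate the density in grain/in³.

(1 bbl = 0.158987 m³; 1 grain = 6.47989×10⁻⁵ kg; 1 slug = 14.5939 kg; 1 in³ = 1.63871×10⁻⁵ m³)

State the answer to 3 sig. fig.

10.7 slug/bbl × 14.5939 kg/slug ÷ 0.158987 m³/bbl = 982.186 kg/m³
982.186 kg/m³ ÷ 6.47989×10⁻⁵ kg/grain × 1.63871×10⁻⁵ m³/in³ = 248.387 grain/in³

248 grain/in³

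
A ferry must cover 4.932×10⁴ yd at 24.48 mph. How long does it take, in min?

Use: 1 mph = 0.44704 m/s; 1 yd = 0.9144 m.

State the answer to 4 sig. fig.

4.932×10⁴ yd × 0.9144 → 45098.2 m
24.48 mph × 0.44704 → 10.9435 m/s
t = d / v = 45098.2 m / 10.9435 m/s = 4121 s
4121 s ÷ (60 s/min) = 68.6833 min

68.68 min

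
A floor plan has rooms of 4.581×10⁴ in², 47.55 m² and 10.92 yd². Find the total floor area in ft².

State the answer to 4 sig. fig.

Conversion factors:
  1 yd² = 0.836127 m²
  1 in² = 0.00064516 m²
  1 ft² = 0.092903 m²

4.581×10⁴ in² × 0.00064516 = 29.5548 m²
47.55 m² (already m²)
10.92 yd² × 0.836127 = 9.13051 m²
Total: 29.5548 + 47.55 + 9.13051 = 86.2353 m²
In ft²: 86.2353 / 0.092903 = 928.229 ft²

928.2 ft²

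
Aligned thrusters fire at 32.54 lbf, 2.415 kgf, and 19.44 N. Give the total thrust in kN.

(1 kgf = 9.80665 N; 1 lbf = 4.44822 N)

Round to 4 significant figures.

32.54 lbf × 4.44822 → 144.745 N
2.415 kgf × 9.80665 → 23.6831 N
19.44 N (already N)
Combined: 144.745 + 23.6831 + 19.44 = 187.868 N
In kN: 187.868 / 1000 = 0.187868 kN

0.1879 kN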